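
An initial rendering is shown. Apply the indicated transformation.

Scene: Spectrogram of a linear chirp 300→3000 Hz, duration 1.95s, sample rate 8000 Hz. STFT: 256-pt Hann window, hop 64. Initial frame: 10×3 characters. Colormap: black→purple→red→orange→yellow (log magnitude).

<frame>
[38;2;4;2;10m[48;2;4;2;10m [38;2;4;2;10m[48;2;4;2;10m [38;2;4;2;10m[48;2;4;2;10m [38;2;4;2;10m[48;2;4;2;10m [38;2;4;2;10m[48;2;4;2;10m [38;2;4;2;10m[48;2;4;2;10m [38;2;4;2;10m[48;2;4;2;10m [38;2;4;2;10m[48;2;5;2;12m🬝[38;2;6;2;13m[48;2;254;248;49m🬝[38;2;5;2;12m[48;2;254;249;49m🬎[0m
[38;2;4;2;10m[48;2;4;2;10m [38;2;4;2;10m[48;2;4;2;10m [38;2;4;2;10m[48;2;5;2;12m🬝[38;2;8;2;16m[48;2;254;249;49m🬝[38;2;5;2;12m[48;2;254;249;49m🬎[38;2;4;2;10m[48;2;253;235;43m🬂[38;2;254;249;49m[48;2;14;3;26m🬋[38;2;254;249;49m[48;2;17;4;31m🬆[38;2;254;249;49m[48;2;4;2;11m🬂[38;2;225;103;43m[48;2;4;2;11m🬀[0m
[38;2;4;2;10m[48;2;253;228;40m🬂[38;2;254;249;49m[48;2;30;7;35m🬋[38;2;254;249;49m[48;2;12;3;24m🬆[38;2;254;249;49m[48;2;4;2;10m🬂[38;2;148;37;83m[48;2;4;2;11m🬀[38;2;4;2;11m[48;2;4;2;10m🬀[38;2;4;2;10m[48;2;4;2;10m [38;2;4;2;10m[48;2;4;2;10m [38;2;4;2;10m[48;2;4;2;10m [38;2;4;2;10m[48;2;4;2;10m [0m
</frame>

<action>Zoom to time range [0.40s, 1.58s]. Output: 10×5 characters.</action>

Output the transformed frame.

<frame>
[38;2;4;2;10m[48;2;4;2;10m [38;2;4;2;10m[48;2;4;2;10m [38;2;4;2;10m[48;2;4;2;10m [38;2;4;2;10m[48;2;4;2;10m [38;2;4;2;10m[48;2;4;2;10m [38;2;4;2;10m[48;2;4;2;10m [38;2;4;2;10m[48;2;4;2;10m [38;2;4;2;10m[48;2;4;2;10m [38;2;4;2;10m[48;2;4;2;10m [38;2;4;2;10m[48;2;4;2;10m [0m
[38;2;4;2;10m[48;2;4;2;10m [38;2;4;2;10m[48;2;4;2;10m [38;2;4;2;10m[48;2;4;2;10m [38;2;4;2;10m[48;2;4;2;10m [38;2;4;2;10m[48;2;4;2;10m [38;2;4;2;10m[48;2;4;2;10m [38;2;4;2;10m[48;2;4;2;10m [38;2;4;2;10m[48;2;5;2;11m🬝[38;2;4;2;11m[48;2;15;4;28m🬝[38;2;4;2;11m[48;2;242;180;43m🬎[0m
[38;2;4;2;10m[48;2;4;2;10m [38;2;4;2;10m[48;2;4;2;10m [38;2;4;2;10m[48;2;5;2;11m🬝[38;2;4;2;11m[48;2;15;4;28m🬝[38;2;4;2;11m[48;2;233;162;55m🬎[38;2;34;9;32m[48;2;254;249;49m🬎[38;2;6;2;13m[48;2;243;206;52m🬂[38;2;253;232;42m[48;2;16;4;30m🬍[38;2;254;245;47m[48;2;13;4;26m🬆[38;2;254;249;49m[48;2;5;2;13m🬂[0m
[38;2;28;7;31m[48;2;254;249;49m🬎[38;2;7;2;16m[48;2;248;214;46m🬂[38;2;254;245;47m[48;2;18;4;34m🬍[38;2;253;232;42m[48;2;9;3;19m🬆[38;2;254;249;49m[48;2;5;2;11m🬂[38;2;118;29;85m[48;2;5;2;13m🬀[38;2;6;2;13m[48;2;4;2;10m🬀[38;2;4;2;10m[48;2;4;2;10m [38;2;4;2;10m[48;2;4;2;10m [38;2;4;2;10m[48;2;4;2;10m [0m
[38;2;29;7;52m[48;2;5;2;12m🬀[38;2;5;2;12m[48;2;4;2;10m🬀[38;2;4;2;10m[48;2;4;2;10m [38;2;4;2;10m[48;2;4;2;10m [38;2;4;2;10m[48;2;4;2;10m [38;2;4;2;10m[48;2;4;2;10m [38;2;4;2;10m[48;2;4;2;10m [38;2;4;2;10m[48;2;4;2;10m [38;2;4;2;10m[48;2;4;2;10m [38;2;4;2;10m[48;2;4;2;10m [0m
</frame>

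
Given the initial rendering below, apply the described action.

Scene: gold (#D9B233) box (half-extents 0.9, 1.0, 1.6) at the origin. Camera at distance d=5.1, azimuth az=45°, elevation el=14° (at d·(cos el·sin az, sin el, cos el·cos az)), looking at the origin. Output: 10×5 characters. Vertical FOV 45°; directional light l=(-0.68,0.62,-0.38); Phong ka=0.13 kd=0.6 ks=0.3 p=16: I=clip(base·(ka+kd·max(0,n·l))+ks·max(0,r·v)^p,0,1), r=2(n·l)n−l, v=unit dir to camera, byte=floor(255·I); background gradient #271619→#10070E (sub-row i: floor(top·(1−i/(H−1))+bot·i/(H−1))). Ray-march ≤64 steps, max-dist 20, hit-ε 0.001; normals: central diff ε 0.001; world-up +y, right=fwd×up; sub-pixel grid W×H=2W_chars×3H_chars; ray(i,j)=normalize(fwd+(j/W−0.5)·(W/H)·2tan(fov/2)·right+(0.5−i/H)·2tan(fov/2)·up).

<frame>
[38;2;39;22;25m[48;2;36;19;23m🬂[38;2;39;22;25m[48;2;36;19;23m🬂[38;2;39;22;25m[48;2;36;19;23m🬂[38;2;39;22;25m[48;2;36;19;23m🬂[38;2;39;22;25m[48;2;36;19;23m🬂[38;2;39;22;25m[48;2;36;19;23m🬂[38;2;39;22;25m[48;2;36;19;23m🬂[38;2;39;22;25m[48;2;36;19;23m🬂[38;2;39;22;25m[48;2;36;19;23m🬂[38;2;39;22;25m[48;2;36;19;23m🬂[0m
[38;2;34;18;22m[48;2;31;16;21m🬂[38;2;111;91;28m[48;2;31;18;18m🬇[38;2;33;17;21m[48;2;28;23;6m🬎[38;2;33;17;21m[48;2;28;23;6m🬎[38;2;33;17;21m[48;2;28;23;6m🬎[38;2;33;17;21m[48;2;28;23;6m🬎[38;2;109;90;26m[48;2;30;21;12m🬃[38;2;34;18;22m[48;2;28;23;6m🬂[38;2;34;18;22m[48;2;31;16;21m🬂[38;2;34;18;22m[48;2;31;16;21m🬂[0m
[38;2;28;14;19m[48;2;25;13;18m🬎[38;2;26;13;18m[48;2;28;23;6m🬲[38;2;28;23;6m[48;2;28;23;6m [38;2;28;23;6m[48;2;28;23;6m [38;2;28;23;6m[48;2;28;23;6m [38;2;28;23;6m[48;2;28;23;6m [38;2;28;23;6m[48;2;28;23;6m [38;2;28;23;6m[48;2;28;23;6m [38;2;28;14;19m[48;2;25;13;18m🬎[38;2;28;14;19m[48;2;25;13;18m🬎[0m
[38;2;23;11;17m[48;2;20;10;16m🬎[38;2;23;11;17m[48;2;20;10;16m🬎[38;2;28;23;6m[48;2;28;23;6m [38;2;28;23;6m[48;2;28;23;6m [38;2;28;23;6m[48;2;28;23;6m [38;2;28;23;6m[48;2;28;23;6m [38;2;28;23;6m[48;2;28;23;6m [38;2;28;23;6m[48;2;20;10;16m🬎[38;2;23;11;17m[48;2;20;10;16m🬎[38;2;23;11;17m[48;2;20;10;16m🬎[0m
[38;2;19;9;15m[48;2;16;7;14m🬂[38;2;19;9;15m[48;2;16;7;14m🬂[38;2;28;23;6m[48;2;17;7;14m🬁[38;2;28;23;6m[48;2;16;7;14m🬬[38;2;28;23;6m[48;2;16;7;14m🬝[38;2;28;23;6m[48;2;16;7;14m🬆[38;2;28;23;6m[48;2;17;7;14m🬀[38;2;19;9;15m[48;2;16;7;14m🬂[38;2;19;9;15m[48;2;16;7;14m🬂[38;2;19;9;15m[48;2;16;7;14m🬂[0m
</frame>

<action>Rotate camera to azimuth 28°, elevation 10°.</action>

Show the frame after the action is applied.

<frame>
[38;2;39;22;25m[48;2;36;19;23m🬂[38;2;39;22;25m[48;2;36;19;23m🬂[38;2;39;22;25m[48;2;36;19;23m🬂[38;2;39;22;25m[48;2;36;19;23m🬂[38;2;39;22;25m[48;2;36;19;23m🬂[38;2;39;22;25m[48;2;36;19;23m🬂[38;2;39;22;25m[48;2;36;19;23m🬂[38;2;39;22;25m[48;2;36;19;23m🬂[38;2;39;22;25m[48;2;36;19;23m🬂[38;2;39;22;25m[48;2;36;19;23m🬂[0m
[38;2;34;18;22m[48;2;31;16;21m🬂[38;2;32;17;21m[48;2;28;23;6m🬕[38;2;34;18;22m[48;2;28;23;6m🬂[38;2;34;18;22m[48;2;28;23;6m🬂[38;2;34;18;22m[48;2;28;23;6m🬂[38;2;34;18;22m[48;2;28;23;6m🬂[38;2;34;18;22m[48;2;28;23;6m🬂[38;2;32;17;21m[48;2;28;23;6m🬨[38;2;34;18;22m[48;2;31;16;21m🬂[38;2;34;18;22m[48;2;31;16;21m🬂[0m
[38;2;28;14;19m[48;2;25;13;18m🬎[38;2;28;14;19m[48;2;25;13;18m🬎[38;2;28;23;6m[48;2;28;23;6m [38;2;28;23;6m[48;2;28;23;6m [38;2;28;23;6m[48;2;28;23;6m [38;2;28;23;6m[48;2;28;23;6m [38;2;28;23;6m[48;2;28;23;6m [38;2;28;23;6m[48;2;27;14;19m▌[38;2;28;14;19m[48;2;25;13;18m🬎[38;2;28;14;19m[48;2;25;13;18m🬎[0m
[38;2;23;11;17m[48;2;20;10;16m🬎[38;2;23;11;17m[48;2;20;10;16m🬎[38;2;28;23;6m[48;2;28;23;6m [38;2;28;23;6m[48;2;28;23;6m [38;2;28;23;6m[48;2;28;23;6m [38;2;28;23;6m[48;2;28;23;6m [38;2;28;23;6m[48;2;28;23;6m [38;2;28;23;6m[48;2;21;10;16m🬄[38;2;23;11;17m[48;2;20;10;16m🬎[38;2;23;11;17m[48;2;20;10;16m🬎[0m
[38;2;19;9;15m[48;2;16;7;14m🬂[38;2;19;9;15m[48;2;16;7;14m🬂[38;2;28;23;6m[48;2;16;7;14m🬂[38;2;28;23;6m[48;2;16;7;14m🬎[38;2;28;23;6m[48;2;16;7;14m🬎[38;2;28;23;6m[48;2;16;7;14m🬝[38;2;28;23;6m[48;2;17;7;14m🬀[38;2;19;9;15m[48;2;16;7;14m🬂[38;2;19;9;15m[48;2;16;7;14m🬂[38;2;19;9;15m[48;2;16;7;14m🬂[0m
</frame>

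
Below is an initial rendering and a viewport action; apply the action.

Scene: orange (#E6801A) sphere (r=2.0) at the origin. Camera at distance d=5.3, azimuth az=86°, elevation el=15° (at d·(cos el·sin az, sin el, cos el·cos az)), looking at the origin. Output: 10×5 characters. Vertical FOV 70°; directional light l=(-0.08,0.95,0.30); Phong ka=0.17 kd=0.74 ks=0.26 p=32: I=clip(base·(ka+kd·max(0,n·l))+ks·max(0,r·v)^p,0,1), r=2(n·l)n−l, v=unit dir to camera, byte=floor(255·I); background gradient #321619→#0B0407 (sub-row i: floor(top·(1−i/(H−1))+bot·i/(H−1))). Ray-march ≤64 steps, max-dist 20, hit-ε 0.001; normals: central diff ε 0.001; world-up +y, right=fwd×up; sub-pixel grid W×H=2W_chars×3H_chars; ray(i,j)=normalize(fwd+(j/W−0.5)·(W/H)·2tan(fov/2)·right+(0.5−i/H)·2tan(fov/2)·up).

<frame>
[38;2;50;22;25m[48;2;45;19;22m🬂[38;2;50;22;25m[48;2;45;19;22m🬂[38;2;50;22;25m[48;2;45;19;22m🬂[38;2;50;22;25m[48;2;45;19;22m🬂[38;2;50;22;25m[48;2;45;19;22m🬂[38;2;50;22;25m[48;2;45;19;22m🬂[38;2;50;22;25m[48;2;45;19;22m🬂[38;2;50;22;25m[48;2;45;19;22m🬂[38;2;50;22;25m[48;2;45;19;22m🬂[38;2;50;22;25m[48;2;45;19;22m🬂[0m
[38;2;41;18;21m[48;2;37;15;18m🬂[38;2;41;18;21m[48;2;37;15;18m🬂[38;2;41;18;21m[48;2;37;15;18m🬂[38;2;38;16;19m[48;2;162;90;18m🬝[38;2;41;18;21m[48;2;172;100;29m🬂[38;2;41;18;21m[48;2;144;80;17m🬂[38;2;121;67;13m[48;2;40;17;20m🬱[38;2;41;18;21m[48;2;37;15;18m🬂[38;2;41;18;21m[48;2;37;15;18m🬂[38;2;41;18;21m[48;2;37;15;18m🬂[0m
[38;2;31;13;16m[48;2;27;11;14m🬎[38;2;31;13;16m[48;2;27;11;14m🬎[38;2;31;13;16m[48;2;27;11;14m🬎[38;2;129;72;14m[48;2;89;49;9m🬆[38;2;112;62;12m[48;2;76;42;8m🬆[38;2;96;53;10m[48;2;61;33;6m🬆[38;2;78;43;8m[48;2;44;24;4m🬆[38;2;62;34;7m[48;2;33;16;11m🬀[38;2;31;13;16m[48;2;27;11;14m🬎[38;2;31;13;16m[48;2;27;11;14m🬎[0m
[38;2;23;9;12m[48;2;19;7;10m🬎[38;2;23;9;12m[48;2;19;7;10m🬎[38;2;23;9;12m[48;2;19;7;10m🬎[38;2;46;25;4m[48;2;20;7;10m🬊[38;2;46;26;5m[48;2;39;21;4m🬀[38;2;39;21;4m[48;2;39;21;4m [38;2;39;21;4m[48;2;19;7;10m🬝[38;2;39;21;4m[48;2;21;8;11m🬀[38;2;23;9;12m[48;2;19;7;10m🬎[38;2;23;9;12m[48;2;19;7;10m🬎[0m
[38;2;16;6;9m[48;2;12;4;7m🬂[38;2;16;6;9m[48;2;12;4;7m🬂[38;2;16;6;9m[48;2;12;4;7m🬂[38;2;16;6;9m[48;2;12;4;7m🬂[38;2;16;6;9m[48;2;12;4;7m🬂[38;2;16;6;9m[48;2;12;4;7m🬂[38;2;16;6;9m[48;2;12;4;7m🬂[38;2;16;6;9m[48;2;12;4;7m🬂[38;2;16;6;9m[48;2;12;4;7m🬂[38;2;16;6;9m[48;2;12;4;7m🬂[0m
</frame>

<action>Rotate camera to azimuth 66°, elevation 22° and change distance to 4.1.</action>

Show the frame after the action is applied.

<frame>
[38;2;50;22;25m[48;2;45;19;22m🬂[38;2;50;22;25m[48;2;45;19;22m🬂[38;2;50;22;25m[48;2;45;19;22m🬂[38;2;50;22;25m[48;2;45;19;22m🬂[38;2;48;21;24m[48;2;198;110;22m🬎[38;2;48;21;24m[48;2;185;102;20m🬎[38;2;175;97;19m[48;2;47;20;23m🬏[38;2;50;22;25m[48;2;45;19;22m🬂[38;2;50;22;25m[48;2;45;19;22m🬂[38;2;50;22;25m[48;2;45;19;22m🬂[0m
[38;2;41;18;21m[48;2;37;15;18m🬂[38;2;41;18;21m[48;2;37;15;18m🬂[38;2;38;16;19m[48;2;166;92;18m🬝[38;2;41;18;21m[48;2;171;95;19m🬀[38;2;212;139;66m[48;2;171;98;25m🬋[38;2;169;96;23m[48;2;143;80;16m🬆[38;2;151;84;16m[48;2;130;72;14m🬆[38;2;114;63;12m[48;2;40;17;20m🬱[38;2;41;18;21m[48;2;37;15;18m🬂[38;2;41;18;21m[48;2;37;15;18m🬂[0m
[38;2;31;13;16m[48;2;27;11;14m🬎[38;2;31;13;16m[48;2;27;11;14m🬎[38;2;132;73;14m[48;2;30;12;15m▐[38;2;139;77;15m[48;2;118;65;13m🬆[38;2;131;72;14m[48;2;110;61;12m🬆[38;2;121;67;13m[48;2;101;55;11m🬆[38;2;109;61;12m[48;2;87;48;9m🬆[38;2;91;50;9m[48;2;66;36;7m🬆[38;2;31;13;16m[48;2;27;11;14m🬎[38;2;31;13;16m[48;2;27;11;14m🬎[0m
[38;2;23;9;12m[48;2;19;7;10m🬎[38;2;23;9;12m[48;2;19;7;10m🬎[38;2;86;47;9m[48;2;21;8;11m🬉[38;2;87;48;9m[48;2;56;31;6m🬎[38;2;86;47;9m[48;2;60;33;6m🬆[38;2;77;42;8m[48;2;50;28;5m🬆[38;2;67;37;7m[48;2;44;24;4m🬂[38;2;41;22;4m[48;2;19;7;10m🬝[38;2;23;9;12m[48;2;19;7;10m🬎[38;2;23;9;12m[48;2;19;7;10m🬎[0m
[38;2;16;6;9m[48;2;12;4;7m🬂[38;2;16;6;9m[48;2;12;4;7m🬂[38;2;16;6;9m[48;2;12;4;7m🬂[38;2;39;21;4m[48;2;12;4;7m🬁[38;2;39;21;4m[48;2;11;4;7m🬎[38;2;39;21;4m[48;2;11;4;7m🬎[38;2;39;21;4m[48;2;11;4;7m🬆[38;2;16;6;9m[48;2;12;4;7m🬂[38;2;16;6;9m[48;2;12;4;7m🬂[38;2;16;6;9m[48;2;12;4;7m🬂[0m
</frame>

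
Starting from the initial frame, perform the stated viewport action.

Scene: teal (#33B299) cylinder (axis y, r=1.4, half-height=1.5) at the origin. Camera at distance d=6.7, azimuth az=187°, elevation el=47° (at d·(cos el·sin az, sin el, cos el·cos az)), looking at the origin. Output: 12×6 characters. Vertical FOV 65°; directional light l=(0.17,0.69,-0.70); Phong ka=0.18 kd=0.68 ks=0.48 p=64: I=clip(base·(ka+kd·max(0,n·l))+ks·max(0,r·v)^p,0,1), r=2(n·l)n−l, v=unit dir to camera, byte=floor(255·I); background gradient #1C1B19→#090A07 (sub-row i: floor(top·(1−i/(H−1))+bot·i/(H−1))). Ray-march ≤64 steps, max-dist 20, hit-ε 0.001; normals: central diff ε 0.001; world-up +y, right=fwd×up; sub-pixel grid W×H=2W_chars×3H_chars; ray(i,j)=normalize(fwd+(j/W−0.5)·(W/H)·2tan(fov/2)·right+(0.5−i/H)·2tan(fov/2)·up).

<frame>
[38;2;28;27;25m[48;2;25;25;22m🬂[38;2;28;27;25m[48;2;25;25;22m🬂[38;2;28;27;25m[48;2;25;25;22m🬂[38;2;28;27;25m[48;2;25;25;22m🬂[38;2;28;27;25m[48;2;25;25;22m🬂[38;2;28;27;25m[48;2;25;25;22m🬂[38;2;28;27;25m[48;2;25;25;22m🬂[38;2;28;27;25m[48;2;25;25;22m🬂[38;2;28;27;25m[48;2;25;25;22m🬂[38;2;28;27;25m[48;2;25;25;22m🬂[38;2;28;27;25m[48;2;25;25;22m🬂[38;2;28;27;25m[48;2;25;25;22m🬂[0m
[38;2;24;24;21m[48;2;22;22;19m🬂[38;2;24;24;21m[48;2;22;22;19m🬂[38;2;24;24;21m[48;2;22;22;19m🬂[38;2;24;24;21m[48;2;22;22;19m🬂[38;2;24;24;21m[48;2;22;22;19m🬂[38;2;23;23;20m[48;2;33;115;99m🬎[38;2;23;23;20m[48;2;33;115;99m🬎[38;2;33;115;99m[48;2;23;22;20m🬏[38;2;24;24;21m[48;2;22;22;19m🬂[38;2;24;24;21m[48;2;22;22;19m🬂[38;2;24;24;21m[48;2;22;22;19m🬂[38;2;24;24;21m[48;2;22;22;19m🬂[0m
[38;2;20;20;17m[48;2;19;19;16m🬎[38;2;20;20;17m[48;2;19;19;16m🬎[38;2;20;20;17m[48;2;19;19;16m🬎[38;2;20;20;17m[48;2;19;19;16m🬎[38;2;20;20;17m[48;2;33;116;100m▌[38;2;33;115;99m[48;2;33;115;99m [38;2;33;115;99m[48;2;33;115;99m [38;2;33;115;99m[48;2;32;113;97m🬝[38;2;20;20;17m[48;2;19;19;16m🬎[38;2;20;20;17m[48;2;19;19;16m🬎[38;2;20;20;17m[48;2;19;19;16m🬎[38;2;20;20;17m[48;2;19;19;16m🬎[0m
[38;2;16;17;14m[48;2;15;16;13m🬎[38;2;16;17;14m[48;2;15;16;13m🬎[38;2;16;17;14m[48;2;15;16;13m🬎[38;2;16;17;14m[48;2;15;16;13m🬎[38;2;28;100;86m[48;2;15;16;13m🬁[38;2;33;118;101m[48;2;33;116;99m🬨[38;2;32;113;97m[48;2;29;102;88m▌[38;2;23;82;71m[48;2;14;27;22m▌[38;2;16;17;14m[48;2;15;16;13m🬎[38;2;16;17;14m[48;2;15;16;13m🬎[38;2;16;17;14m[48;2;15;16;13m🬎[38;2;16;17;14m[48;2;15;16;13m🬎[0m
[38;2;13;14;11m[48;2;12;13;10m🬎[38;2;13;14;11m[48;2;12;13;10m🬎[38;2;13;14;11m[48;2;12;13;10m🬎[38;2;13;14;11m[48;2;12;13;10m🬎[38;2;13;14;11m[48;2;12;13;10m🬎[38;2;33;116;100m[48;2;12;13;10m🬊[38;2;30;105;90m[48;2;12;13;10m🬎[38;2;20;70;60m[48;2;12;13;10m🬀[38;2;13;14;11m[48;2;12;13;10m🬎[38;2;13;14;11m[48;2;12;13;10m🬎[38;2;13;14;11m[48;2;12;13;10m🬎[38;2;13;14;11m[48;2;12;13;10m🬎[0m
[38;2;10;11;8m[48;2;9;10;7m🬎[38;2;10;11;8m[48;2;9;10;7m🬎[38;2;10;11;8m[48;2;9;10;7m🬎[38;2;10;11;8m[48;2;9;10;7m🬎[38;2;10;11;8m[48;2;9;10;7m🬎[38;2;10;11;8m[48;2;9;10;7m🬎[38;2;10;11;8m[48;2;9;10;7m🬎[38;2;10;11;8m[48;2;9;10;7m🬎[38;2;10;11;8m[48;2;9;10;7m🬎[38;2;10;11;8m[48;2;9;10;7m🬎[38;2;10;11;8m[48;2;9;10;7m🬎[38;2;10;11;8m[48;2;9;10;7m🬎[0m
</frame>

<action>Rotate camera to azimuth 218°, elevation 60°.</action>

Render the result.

<frame>
[38;2;28;27;25m[48;2;25;25;22m🬂[38;2;28;27;25m[48;2;25;25;22m🬂[38;2;28;27;25m[48;2;25;25;22m🬂[38;2;28;27;25m[48;2;25;25;22m🬂[38;2;28;27;25m[48;2;25;25;22m🬂[38;2;28;27;25m[48;2;25;25;22m🬂[38;2;28;27;25m[48;2;25;25;22m🬂[38;2;28;27;25m[48;2;25;25;22m🬂[38;2;28;27;25m[48;2;25;25;22m🬂[38;2;28;27;25m[48;2;25;25;22m🬂[38;2;28;27;25m[48;2;25;25;22m🬂[38;2;28;27;25m[48;2;25;25;22m🬂[0m
[38;2;24;24;21m[48;2;22;22;19m🬂[38;2;24;24;21m[48;2;22;22;19m🬂[38;2;24;24;21m[48;2;22;22;19m🬂[38;2;24;24;21m[48;2;22;22;19m🬂[38;2;24;24;21m[48;2;22;22;19m🬂[38;2;23;23;20m[48;2;33;115;99m🬎[38;2;23;23;20m[48;2;33;115;99m🬎[38;2;33;115;99m[48;2;23;22;20m🬏[38;2;24;24;21m[48;2;22;22;19m🬂[38;2;24;24;21m[48;2;22;22;19m🬂[38;2;24;24;21m[48;2;22;22;19m🬂[38;2;24;24;21m[48;2;22;22;19m🬂[0m
[38;2;20;20;17m[48;2;19;19;16m🬎[38;2;20;20;17m[48;2;19;19;16m🬎[38;2;20;20;17m[48;2;19;19;16m🬎[38;2;20;20;17m[48;2;19;19;16m🬎[38;2;33;115;99m[48;2;20;20;17m▐[38;2;33;115;99m[48;2;33;115;99m [38;2;33;115;99m[48;2;33;115;99m [38;2;33;115;99m[48;2;33;115;99m [38;2;20;20;17m[48;2;19;19;16m🬎[38;2;20;20;17m[48;2;19;19;16m🬎[38;2;20;20;17m[48;2;19;19;16m🬎[38;2;20;20;17m[48;2;19;19;16m🬎[0m
[38;2;16;17;14m[48;2;15;16;13m🬎[38;2;16;17;14m[48;2;15;16;13m🬎[38;2;16;17;14m[48;2;15;16;13m🬎[38;2;16;17;14m[48;2;15;16;13m🬎[38;2;33;115;99m[48;2;15;16;13m🬁[38;2;32;114;98m[48;2;29;102;88m🬝[38;2;33;115;99m[48;2;21;75;65m🬎[38;2;33;115;99m[48;2;13;28;23m🬂[38;2;16;17;14m[48;2;15;16;13m🬎[38;2;16;17;14m[48;2;15;16;13m🬎[38;2;16;17;14m[48;2;15;16;13m🬎[38;2;16;17;14m[48;2;15;16;13m🬎[0m
[38;2;13;14;11m[48;2;12;13;10m🬎[38;2;13;14;11m[48;2;12;13;10m🬎[38;2;13;14;11m[48;2;12;13;10m🬎[38;2;13;14;11m[48;2;12;13;10m🬎[38;2;13;14;11m[48;2;12;13;10m🬎[38;2;30;105;90m[48;2;12;13;10m🬁[38;2;20;73;63m[48;2;12;13;10m🬂[38;2;13;14;11m[48;2;12;13;10m🬎[38;2;13;14;11m[48;2;12;13;10m🬎[38;2;13;14;11m[48;2;12;13;10m🬎[38;2;13;14;11m[48;2;12;13;10m🬎[38;2;13;14;11m[48;2;12;13;10m🬎[0m
[38;2;10;11;8m[48;2;9;10;7m🬎[38;2;10;11;8m[48;2;9;10;7m🬎[38;2;10;11;8m[48;2;9;10;7m🬎[38;2;10;11;8m[48;2;9;10;7m🬎[38;2;10;11;8m[48;2;9;10;7m🬎[38;2;10;11;8m[48;2;9;10;7m🬎[38;2;10;11;8m[48;2;9;10;7m🬎[38;2;10;11;8m[48;2;9;10;7m🬎[38;2;10;11;8m[48;2;9;10;7m🬎[38;2;10;11;8m[48;2;9;10;7m🬎[38;2;10;11;8m[48;2;9;10;7m🬎[38;2;10;11;8m[48;2;9;10;7m🬎[0m
</frame>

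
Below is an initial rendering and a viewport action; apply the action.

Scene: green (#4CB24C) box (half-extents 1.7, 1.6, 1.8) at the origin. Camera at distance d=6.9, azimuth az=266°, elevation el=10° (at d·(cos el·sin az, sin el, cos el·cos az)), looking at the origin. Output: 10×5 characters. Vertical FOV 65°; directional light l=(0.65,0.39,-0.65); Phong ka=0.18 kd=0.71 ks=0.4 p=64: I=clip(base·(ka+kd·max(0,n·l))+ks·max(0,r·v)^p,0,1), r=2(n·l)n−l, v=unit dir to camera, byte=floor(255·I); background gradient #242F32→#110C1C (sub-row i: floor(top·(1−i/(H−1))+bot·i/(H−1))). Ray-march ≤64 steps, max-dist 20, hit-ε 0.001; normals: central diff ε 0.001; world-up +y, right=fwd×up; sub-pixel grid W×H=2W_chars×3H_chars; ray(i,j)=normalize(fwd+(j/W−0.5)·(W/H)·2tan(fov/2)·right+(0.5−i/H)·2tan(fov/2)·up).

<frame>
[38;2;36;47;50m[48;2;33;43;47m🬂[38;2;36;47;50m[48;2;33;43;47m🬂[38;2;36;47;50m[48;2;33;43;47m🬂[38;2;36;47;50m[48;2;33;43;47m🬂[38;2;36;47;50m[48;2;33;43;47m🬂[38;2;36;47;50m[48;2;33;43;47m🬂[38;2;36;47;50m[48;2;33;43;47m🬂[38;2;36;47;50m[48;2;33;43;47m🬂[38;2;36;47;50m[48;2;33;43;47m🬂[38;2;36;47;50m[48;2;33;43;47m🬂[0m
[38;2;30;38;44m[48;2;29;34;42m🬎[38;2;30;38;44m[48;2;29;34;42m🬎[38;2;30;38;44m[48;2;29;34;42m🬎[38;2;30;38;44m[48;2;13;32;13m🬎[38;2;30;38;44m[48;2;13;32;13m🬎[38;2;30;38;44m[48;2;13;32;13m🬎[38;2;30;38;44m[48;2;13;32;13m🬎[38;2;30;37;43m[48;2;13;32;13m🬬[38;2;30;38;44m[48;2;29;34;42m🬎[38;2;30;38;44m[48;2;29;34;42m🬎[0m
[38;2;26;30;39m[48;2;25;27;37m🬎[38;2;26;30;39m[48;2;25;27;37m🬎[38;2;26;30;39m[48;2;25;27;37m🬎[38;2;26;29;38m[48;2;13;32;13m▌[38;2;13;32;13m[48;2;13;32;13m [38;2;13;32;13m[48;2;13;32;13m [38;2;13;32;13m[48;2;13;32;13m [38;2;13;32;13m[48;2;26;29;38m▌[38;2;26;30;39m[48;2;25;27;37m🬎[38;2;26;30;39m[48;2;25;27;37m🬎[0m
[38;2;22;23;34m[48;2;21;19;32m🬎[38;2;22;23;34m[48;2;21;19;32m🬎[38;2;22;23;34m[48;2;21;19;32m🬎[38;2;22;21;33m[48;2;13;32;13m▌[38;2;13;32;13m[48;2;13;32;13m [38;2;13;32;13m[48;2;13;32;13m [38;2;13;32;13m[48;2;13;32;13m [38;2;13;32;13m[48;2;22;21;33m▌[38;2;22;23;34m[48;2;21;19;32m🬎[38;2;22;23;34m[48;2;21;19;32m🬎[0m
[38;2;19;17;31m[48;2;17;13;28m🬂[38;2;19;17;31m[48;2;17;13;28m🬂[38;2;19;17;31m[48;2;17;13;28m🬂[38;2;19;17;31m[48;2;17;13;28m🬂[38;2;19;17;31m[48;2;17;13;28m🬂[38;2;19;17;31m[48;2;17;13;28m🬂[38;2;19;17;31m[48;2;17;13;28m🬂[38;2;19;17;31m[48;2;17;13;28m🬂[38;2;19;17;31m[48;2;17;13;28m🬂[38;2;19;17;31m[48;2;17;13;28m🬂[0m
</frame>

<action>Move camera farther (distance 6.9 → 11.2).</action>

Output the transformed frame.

<frame>
[38;2;36;47;50m[48;2;33;43;47m🬂[38;2;36;47;50m[48;2;33;43;47m🬂[38;2;36;47;50m[48;2;33;43;47m🬂[38;2;36;47;50m[48;2;33;43;47m🬂[38;2;36;47;50m[48;2;33;43;47m🬂[38;2;36;47;50m[48;2;33;43;47m🬂[38;2;36;47;50m[48;2;33;43;47m🬂[38;2;36;47;50m[48;2;33;43;47m🬂[38;2;36;47;50m[48;2;33;43;47m🬂[38;2;36;47;50m[48;2;33;43;47m🬂[0m
[38;2;30;38;44m[48;2;29;34;42m🬎[38;2;30;38;44m[48;2;29;34;42m🬎[38;2;30;38;44m[48;2;29;34;42m🬎[38;2;30;38;44m[48;2;29;34;42m🬎[38;2;30;38;44m[48;2;29;34;42m🬎[38;2;30;38;44m[48;2;29;34;42m🬎[38;2;30;38;44m[48;2;29;34;42m🬎[38;2;30;38;44m[48;2;29;34;42m🬎[38;2;30;38;44m[48;2;29;34;42m🬎[38;2;30;38;44m[48;2;29;34;42m🬎[0m
[38;2;26;30;39m[48;2;25;27;37m🬎[38;2;26;30;39m[48;2;25;27;37m🬎[38;2;26;30;39m[48;2;25;27;37m🬎[38;2;26;30;39m[48;2;25;27;37m🬎[38;2;13;32;13m[48;2;13;32;13m [38;2;13;32;13m[48;2;13;32;13m [38;2;13;32;13m[48;2;26;29;38m▌[38;2;26;30;39m[48;2;25;27;37m🬎[38;2;26;30;39m[48;2;25;27;37m🬎[38;2;26;30;39m[48;2;25;27;37m🬎[0m
[38;2;22;23;34m[48;2;21;19;32m🬎[38;2;22;23;34m[48;2;21;19;32m🬎[38;2;22;23;34m[48;2;21;19;32m🬎[38;2;22;23;34m[48;2;21;19;32m🬎[38;2;13;32;13m[48;2;21;20;33m🬂[38;2;13;32;13m[48;2;21;20;33m🬂[38;2;13;32;13m[48;2;21;21;33m🬀[38;2;22;23;34m[48;2;21;19;32m🬎[38;2;22;23;34m[48;2;21;19;32m🬎[38;2;22;23;34m[48;2;21;19;32m🬎[0m
[38;2;19;17;31m[48;2;17;13;28m🬂[38;2;19;17;31m[48;2;17;13;28m🬂[38;2;19;17;31m[48;2;17;13;28m🬂[38;2;19;17;31m[48;2;17;13;28m🬂[38;2;19;17;31m[48;2;17;13;28m🬂[38;2;19;17;31m[48;2;17;13;28m🬂[38;2;19;17;31m[48;2;17;13;28m🬂[38;2;19;17;31m[48;2;17;13;28m🬂[38;2;19;17;31m[48;2;17;13;28m🬂[38;2;19;17;31m[48;2;17;13;28m🬂[0m
</frame>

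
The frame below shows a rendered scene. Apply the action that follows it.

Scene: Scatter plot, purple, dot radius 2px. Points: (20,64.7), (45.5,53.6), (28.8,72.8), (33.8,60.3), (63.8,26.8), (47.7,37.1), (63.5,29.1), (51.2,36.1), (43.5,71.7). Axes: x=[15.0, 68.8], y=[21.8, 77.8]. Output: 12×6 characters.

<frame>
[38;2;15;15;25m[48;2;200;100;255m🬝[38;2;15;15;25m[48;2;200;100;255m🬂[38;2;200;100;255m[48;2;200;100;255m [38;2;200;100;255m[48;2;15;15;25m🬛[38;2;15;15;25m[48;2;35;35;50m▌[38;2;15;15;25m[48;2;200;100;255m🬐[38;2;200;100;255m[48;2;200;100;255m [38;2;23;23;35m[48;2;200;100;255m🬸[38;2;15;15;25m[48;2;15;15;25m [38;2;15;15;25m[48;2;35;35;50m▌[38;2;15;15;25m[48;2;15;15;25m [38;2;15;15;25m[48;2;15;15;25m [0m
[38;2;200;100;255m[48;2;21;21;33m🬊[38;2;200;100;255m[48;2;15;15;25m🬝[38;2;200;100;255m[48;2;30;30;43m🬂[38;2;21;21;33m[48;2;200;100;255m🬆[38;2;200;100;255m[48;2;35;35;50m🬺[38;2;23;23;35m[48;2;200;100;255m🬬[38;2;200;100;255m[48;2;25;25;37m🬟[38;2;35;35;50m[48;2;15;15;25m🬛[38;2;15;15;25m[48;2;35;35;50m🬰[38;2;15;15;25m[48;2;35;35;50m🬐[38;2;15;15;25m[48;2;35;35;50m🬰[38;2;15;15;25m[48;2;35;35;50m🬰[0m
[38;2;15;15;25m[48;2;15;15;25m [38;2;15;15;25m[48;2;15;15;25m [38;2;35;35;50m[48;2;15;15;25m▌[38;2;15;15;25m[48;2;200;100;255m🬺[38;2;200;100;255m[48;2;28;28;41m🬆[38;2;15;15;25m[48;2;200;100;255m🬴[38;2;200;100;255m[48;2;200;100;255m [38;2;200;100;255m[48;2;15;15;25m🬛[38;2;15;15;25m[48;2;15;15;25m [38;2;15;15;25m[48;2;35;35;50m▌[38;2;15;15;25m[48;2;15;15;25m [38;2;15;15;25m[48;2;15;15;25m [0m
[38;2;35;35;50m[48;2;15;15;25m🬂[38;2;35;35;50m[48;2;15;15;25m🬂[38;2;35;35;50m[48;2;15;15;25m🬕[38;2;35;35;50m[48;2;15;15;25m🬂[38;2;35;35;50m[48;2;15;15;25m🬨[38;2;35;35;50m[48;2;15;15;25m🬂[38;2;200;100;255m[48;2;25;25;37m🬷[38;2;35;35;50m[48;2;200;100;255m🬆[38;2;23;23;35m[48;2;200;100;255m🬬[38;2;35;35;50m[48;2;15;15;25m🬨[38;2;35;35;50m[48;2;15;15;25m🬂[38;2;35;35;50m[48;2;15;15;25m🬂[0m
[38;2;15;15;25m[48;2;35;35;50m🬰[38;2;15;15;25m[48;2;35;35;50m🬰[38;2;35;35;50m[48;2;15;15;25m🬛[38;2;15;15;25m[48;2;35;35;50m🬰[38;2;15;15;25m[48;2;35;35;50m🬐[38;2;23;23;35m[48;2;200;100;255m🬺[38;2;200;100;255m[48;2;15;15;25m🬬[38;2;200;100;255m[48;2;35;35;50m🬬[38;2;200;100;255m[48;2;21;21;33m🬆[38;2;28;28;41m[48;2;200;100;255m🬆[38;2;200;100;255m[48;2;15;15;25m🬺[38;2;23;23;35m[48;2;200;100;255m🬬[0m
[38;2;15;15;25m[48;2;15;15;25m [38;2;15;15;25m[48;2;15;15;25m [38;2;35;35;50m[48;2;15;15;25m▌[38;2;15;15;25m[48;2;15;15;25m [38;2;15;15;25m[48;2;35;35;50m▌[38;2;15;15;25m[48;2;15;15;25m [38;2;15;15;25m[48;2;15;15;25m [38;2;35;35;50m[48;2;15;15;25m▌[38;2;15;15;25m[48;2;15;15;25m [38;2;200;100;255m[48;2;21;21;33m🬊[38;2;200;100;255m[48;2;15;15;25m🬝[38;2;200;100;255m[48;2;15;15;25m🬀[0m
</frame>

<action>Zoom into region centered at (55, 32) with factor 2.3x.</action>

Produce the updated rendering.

<frame>
[38;2;15;15;25m[48;2;15;15;25m [38;2;15;15;25m[48;2;15;15;25m [38;2;23;23;35m[48;2;200;100;255m🬬[38;2;15;15;25m[48;2;15;15;25m [38;2;15;15;25m[48;2;35;35;50m▌[38;2;15;15;25m[48;2;15;15;25m [38;2;15;15;25m[48;2;15;15;25m [38;2;35;35;50m[48;2;15;15;25m▌[38;2;15;15;25m[48;2;15;15;25m [38;2;15;15;25m[48;2;35;35;50m▌[38;2;15;15;25m[48;2;15;15;25m [38;2;15;15;25m[48;2;15;15;25m [0m
[38;2;15;15;25m[48;2;35;35;50m🬰[38;2;15;15;25m[48;2;200;100;255m🬐[38;2;200;100;255m[48;2;200;100;255m [38;2;15;15;25m[48;2;200;100;255m🬀[38;2;28;28;41m[48;2;200;100;255m🬊[38;2;15;15;25m[48;2;35;35;50m🬰[38;2;15;15;25m[48;2;35;35;50m🬰[38;2;35;35;50m[48;2;15;15;25m🬛[38;2;15;15;25m[48;2;35;35;50m🬰[38;2;15;15;25m[48;2;35;35;50m🬐[38;2;15;15;25m[48;2;35;35;50m🬰[38;2;15;15;25m[48;2;35;35;50m🬰[0m
[38;2;15;15;25m[48;2;15;15;25m [38;2;15;15;25m[48;2;15;15;25m [38;2;200;100;255m[48;2;23;23;35m🬀[38;2;200;100;255m[48;2;15;15;25m🬊[38;2;200;100;255m[48;2;27;27;40m🬀[38;2;15;15;25m[48;2;15;15;25m [38;2;15;15;25m[48;2;15;15;25m [38;2;35;35;50m[48;2;15;15;25m▌[38;2;15;15;25m[48;2;15;15;25m [38;2;23;23;35m[48;2;200;100;255m🬝[38;2;15;15;25m[48;2;15;15;25m [38;2;15;15;25m[48;2;15;15;25m [0m
[38;2;35;35;50m[48;2;15;15;25m🬂[38;2;35;35;50m[48;2;15;15;25m🬂[38;2;35;35;50m[48;2;15;15;25m🬕[38;2;35;35;50m[48;2;15;15;25m🬂[38;2;35;35;50m[48;2;15;15;25m🬨[38;2;35;35;50m[48;2;15;15;25m🬂[38;2;35;35;50m[48;2;15;15;25m🬂[38;2;35;35;50m[48;2;15;15;25m🬕[38;2;23;23;35m[48;2;200;100;255m🬴[38;2;200;100;255m[48;2;200;100;255m [38;2;200;100;255m[48;2;35;35;50m🬺[38;2;35;35;50m[48;2;15;15;25m🬂[0m
[38;2;15;15;25m[48;2;35;35;50m🬰[38;2;15;15;25m[48;2;35;35;50m🬰[38;2;35;35;50m[48;2;15;15;25m🬛[38;2;15;15;25m[48;2;35;35;50m🬰[38;2;15;15;25m[48;2;35;35;50m🬐[38;2;15;15;25m[48;2;35;35;50m🬰[38;2;15;15;25m[48;2;35;35;50m🬰[38;2;35;35;50m[48;2;15;15;25m🬛[38;2;15;15;25m[48;2;35;35;50m🬰[38;2;200;100;255m[48;2;28;28;41m🬊[38;2;200;100;255m[48;2;15;15;25m🬝[38;2;200;100;255m[48;2;23;23;35m🬀[0m
[38;2;15;15;25m[48;2;15;15;25m [38;2;15;15;25m[48;2;15;15;25m [38;2;35;35;50m[48;2;15;15;25m▌[38;2;15;15;25m[48;2;15;15;25m [38;2;15;15;25m[48;2;35;35;50m▌[38;2;15;15;25m[48;2;15;15;25m [38;2;15;15;25m[48;2;15;15;25m [38;2;35;35;50m[48;2;15;15;25m▌[38;2;15;15;25m[48;2;15;15;25m [38;2;15;15;25m[48;2;35;35;50m▌[38;2;15;15;25m[48;2;15;15;25m [38;2;15;15;25m[48;2;15;15;25m [0m
</frame>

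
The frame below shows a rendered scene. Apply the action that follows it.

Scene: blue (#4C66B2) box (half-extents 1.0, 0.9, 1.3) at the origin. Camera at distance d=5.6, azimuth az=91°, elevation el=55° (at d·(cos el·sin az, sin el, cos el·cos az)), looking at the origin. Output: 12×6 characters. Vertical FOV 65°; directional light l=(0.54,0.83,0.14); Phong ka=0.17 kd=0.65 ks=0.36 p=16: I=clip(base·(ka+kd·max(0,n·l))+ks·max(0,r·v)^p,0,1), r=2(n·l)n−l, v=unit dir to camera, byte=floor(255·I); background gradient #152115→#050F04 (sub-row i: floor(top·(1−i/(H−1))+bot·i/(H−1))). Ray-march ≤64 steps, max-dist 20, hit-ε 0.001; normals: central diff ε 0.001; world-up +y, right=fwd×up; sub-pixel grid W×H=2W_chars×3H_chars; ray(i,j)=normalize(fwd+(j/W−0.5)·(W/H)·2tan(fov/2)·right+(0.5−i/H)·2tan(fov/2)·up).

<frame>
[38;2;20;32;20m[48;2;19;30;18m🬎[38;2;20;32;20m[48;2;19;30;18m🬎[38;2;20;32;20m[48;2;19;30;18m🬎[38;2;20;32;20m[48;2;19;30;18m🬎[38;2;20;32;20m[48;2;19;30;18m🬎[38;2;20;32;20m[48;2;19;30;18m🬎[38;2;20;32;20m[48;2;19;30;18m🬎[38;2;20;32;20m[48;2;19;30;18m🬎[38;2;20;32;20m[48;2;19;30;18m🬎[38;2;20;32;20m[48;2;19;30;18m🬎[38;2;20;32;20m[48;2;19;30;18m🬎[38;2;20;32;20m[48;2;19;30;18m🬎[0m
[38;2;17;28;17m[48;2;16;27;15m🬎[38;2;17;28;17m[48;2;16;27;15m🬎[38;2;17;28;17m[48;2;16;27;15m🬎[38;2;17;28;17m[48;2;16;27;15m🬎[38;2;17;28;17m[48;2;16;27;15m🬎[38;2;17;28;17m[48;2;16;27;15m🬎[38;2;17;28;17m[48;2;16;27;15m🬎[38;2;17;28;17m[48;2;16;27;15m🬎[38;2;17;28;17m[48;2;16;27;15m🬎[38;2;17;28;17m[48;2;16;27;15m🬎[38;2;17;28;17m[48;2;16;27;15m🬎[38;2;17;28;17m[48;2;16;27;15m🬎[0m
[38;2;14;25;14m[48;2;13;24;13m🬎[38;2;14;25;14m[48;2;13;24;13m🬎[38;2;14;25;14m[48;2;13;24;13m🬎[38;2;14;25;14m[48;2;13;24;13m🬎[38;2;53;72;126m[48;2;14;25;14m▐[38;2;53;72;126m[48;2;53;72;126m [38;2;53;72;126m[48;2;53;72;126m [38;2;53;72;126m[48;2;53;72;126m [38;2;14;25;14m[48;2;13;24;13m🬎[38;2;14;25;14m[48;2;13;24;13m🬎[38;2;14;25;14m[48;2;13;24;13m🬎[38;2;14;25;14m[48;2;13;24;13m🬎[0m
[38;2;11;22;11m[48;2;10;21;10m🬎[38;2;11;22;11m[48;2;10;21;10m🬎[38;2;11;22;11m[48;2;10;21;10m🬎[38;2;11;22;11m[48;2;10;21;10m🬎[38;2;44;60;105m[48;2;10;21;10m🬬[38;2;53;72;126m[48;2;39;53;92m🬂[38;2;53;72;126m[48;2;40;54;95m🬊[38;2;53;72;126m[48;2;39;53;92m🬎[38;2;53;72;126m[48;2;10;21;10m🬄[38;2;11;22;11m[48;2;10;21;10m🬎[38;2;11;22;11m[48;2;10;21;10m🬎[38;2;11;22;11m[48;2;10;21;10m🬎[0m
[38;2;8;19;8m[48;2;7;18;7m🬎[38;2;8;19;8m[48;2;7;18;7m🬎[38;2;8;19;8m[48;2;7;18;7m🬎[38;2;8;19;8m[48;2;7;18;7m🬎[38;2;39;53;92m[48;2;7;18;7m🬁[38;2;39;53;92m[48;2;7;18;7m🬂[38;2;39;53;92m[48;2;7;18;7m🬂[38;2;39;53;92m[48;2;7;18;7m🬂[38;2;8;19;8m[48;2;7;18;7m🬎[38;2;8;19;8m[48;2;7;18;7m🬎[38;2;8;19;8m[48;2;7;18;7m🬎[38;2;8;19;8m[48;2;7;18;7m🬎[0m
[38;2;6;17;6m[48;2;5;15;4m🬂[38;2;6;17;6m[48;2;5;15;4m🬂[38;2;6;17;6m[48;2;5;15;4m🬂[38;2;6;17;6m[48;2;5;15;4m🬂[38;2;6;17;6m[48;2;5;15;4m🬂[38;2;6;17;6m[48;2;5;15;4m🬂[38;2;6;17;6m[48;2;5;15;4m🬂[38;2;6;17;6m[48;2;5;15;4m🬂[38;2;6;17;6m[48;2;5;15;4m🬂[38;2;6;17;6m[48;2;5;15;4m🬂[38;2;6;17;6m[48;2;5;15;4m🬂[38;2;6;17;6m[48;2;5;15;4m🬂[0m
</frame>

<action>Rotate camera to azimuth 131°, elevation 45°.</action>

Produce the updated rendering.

<frame>
[38;2;20;32;20m[48;2;19;30;18m🬎[38;2;20;32;20m[48;2;19;30;18m🬎[38;2;20;32;20m[48;2;19;30;18m🬎[38;2;20;32;20m[48;2;19;30;18m🬎[38;2;20;32;20m[48;2;19;30;18m🬎[38;2;20;32;20m[48;2;19;30;18m🬎[38;2;20;32;20m[48;2;19;30;18m🬎[38;2;20;32;20m[48;2;19;30;18m🬎[38;2;20;32;20m[48;2;19;30;18m🬎[38;2;20;32;20m[48;2;19;30;18m🬎[38;2;20;32;20m[48;2;19;30;18m🬎[38;2;20;32;20m[48;2;19;30;18m🬎[0m
[38;2;17;28;17m[48;2;16;27;15m🬎[38;2;17;28;17m[48;2;16;27;15m🬎[38;2;17;28;17m[48;2;16;27;15m🬎[38;2;17;28;17m[48;2;16;27;15m🬎[38;2;17;28;17m[48;2;16;27;15m🬎[38;2;17;28;17m[48;2;16;27;15m🬎[38;2;17;28;17m[48;2;16;27;15m🬎[38;2;17;28;17m[48;2;16;27;15m🬎[38;2;17;28;17m[48;2;16;27;15m🬎[38;2;17;28;17m[48;2;16;27;15m🬎[38;2;17;28;17m[48;2;16;27;15m🬎[38;2;17;28;17m[48;2;16;27;15m🬎[0m
[38;2;14;25;14m[48;2;13;24;13m🬎[38;2;14;25;14m[48;2;13;24;13m🬎[38;2;14;25;14m[48;2;13;24;13m🬎[38;2;14;25;14m[48;2;13;24;13m🬎[38;2;15;26;15m[48;2;49;67;117m🬂[38;2;53;72;126m[48;2;53;72;126m [38;2;53;72;126m[48;2;53;72;126m [38;2;15;26;15m[48;2;53;72;126m🬂[38;2;53;72;126m[48;2;14;25;14m🬏[38;2;14;25;14m[48;2;13;24;13m🬎[38;2;14;25;14m[48;2;13;24;13m🬎[38;2;14;25;14m[48;2;13;24;13m🬎[0m
[38;2;11;22;11m[48;2;10;21;10m🬎[38;2;11;22;11m[48;2;10;21;10m🬎[38;2;11;22;11m[48;2;10;21;10m🬎[38;2;11;22;11m[48;2;10;21;10m🬎[38;2;39;53;92m[48;2;10;21;10m🬊[38;2;39;53;92m[48;2;53;72;126m🬺[38;2;53;72;126m[48;2;39;53;92m🬎[38;2;53;72;126m[48;2;12;17;30m🬆[38;2;12;17;30m[48;2;10;21;10m🬀[38;2;11;22;11m[48;2;10;21;10m🬎[38;2;11;22;11m[48;2;10;21;10m🬎[38;2;11;22;11m[48;2;10;21;10m🬎[0m
[38;2;8;19;8m[48;2;7;18;7m🬎[38;2;8;19;8m[48;2;7;18;7m🬎[38;2;8;19;8m[48;2;7;18;7m🬎[38;2;8;19;8m[48;2;7;18;7m🬎[38;2;8;19;8m[48;2;7;18;7m🬎[38;2;39;53;92m[48;2;7;18;7m🬁[38;2;39;53;92m[48;2;8;17;14m🬆[38;2;12;17;30m[48;2;7;18;7m🬀[38;2;8;19;8m[48;2;7;18;7m🬎[38;2;8;19;8m[48;2;7;18;7m🬎[38;2;8;19;8m[48;2;7;18;7m🬎[38;2;8;19;8m[48;2;7;18;7m🬎[0m
[38;2;6;17;6m[48;2;5;15;4m🬂[38;2;6;17;6m[48;2;5;15;4m🬂[38;2;6;17;6m[48;2;5;15;4m🬂[38;2;6;17;6m[48;2;5;15;4m🬂[38;2;6;17;6m[48;2;5;15;4m🬂[38;2;6;17;6m[48;2;5;15;4m🬂[38;2;6;17;6m[48;2;5;15;4m🬂[38;2;6;17;6m[48;2;5;15;4m🬂[38;2;6;17;6m[48;2;5;15;4m🬂[38;2;6;17;6m[48;2;5;15;4m🬂[38;2;6;17;6m[48;2;5;15;4m🬂[38;2;6;17;6m[48;2;5;15;4m🬂[0m
</frame>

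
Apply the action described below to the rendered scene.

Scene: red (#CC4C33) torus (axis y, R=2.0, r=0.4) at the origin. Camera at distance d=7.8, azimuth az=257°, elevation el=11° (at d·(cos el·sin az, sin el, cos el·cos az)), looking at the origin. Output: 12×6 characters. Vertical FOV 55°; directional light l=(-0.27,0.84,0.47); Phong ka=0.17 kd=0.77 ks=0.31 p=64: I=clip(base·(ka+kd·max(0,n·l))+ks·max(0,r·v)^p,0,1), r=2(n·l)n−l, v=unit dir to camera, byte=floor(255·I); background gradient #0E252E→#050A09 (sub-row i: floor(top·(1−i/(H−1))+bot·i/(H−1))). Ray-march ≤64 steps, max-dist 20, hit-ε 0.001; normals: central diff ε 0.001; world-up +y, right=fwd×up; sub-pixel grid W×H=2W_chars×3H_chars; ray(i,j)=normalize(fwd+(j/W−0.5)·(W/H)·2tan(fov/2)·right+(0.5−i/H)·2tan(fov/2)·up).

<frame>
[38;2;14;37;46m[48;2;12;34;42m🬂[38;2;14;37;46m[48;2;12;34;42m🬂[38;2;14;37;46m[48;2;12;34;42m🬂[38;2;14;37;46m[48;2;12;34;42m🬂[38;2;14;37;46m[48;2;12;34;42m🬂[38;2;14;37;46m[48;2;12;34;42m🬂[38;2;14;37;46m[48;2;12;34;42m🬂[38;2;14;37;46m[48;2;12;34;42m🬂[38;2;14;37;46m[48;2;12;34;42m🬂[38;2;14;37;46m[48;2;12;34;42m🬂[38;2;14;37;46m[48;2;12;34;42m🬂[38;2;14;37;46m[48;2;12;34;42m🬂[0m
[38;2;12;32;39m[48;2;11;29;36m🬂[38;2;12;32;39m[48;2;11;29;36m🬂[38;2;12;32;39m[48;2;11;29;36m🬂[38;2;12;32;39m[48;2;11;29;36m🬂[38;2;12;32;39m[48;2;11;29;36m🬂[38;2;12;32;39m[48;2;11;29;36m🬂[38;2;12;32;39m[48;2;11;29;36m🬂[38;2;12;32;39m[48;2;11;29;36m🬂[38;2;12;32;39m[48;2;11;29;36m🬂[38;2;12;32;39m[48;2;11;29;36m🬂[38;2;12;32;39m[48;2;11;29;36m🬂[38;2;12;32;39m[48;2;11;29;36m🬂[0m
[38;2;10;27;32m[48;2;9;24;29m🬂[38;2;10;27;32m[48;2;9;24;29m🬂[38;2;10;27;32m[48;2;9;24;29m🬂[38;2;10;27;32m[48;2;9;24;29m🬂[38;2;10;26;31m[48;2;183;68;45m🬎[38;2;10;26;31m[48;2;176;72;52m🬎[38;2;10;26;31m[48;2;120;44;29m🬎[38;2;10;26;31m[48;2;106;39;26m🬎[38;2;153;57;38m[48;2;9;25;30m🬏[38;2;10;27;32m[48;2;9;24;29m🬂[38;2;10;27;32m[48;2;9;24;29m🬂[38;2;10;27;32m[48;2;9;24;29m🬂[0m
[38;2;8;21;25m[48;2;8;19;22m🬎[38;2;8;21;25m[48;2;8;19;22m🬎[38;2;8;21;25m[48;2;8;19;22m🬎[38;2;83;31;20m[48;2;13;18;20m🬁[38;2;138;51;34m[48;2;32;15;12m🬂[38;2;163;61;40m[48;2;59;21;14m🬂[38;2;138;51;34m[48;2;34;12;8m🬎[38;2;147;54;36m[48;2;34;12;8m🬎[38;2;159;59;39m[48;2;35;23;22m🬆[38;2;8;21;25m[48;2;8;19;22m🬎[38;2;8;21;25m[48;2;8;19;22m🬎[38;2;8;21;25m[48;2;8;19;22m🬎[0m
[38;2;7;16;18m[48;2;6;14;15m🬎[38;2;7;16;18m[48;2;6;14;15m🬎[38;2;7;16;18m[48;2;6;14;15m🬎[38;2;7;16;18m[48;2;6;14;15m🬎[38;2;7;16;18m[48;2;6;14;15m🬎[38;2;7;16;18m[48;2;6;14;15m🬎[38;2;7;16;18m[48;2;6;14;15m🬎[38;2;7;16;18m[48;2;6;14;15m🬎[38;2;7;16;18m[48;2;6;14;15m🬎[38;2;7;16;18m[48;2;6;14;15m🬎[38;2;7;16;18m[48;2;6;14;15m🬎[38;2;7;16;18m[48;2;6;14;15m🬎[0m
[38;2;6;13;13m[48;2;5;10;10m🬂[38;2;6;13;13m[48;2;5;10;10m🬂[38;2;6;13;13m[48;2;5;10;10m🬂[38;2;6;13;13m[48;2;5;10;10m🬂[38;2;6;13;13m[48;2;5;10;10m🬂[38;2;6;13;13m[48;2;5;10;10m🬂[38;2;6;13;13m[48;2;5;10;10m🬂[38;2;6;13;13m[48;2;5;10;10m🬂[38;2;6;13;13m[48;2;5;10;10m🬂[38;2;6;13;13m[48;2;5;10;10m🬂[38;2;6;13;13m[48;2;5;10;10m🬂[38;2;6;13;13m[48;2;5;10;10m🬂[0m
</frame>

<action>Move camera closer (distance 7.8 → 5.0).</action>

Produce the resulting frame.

<frame>
[38;2;14;37;46m[48;2;12;34;42m🬂[38;2;14;37;46m[48;2;12;34;42m🬂[38;2;14;37;46m[48;2;12;34;42m🬂[38;2;14;37;46m[48;2;12;34;42m🬂[38;2;14;37;46m[48;2;12;34;42m🬂[38;2;14;37;46m[48;2;12;34;42m🬂[38;2;14;37;46m[48;2;12;34;42m🬂[38;2;14;37;46m[48;2;12;34;42m🬂[38;2;14;37;46m[48;2;12;34;42m🬂[38;2;14;37;46m[48;2;12;34;42m🬂[38;2;14;37;46m[48;2;12;34;42m🬂[38;2;14;37;46m[48;2;12;34;42m🬂[0m
[38;2;12;32;39m[48;2;11;29;36m🬂[38;2;12;32;39m[48;2;11;29;36m🬂[38;2;12;32;39m[48;2;11;29;36m🬂[38;2;12;32;39m[48;2;11;29;36m🬂[38;2;12;32;39m[48;2;11;29;36m🬂[38;2;12;32;39m[48;2;11;29;36m🬂[38;2;12;32;39m[48;2;11;29;36m🬂[38;2;12;32;39m[48;2;11;29;36m🬂[38;2;12;32;39m[48;2;11;29;36m🬂[38;2;12;32;39m[48;2;11;29;36m🬂[38;2;12;32;39m[48;2;11;29;36m🬂[38;2;12;32;39m[48;2;11;29;36m🬂[0m
[38;2;10;27;32m[48;2;9;24;29m🬂[38;2;10;27;32m[48;2;9;24;29m🬂[38;2;10;26;31m[48;2;166;61;41m🬎[38;2;10;26;31m[48;2;182;67;45m🬎[38;2;10;26;31m[48;2;154;57;38m🬎[38;2;10;26;31m[48;2;113;42;28m🬎[38;2;10;26;31m[48;2;74;27;18m🬎[38;2;10;26;31m[48;2;47;17;11m🬎[38;2;10;26;31m[48;2;45;16;11m🬎[38;2;10;26;31m[48;2;100;37;24m🬎[38;2;180;67;45m[48;2;9;25;30m🬏[38;2;10;27;32m[48;2;9;24;29m🬂[0m
[38;2;8;21;25m[48;2;8;19;22m🬎[38;2;75;28;18m[48;2;18;17;17m🬁[38;2;112;41;27m[48;2;44;16;10m🬊[38;2;138;51;34m[48;2;73;27;18m🬊[38;2;144;53;35m[48;2;82;30;20m🬎[38;2;152;56;37m[48;2;98;36;24m🬎[38;2;157;58;39m[48;2;108;40;26m🬎[38;2;202;105;86m[48;2;146;55;37m🬇[38;2;225;127;107m[48;2;153;59;40m🬃[38;2;169;63;42m[48;2;116;43;28m🬎[38;2;165;61;41m[48;2;85;31;21m🬎[38;2;8;21;25m[48;2;8;19;22m🬎[0m
[38;2;7;16;18m[48;2;6;14;15m🬎[38;2;7;16;18m[48;2;6;14;15m🬎[38;2;6;15;16m[48;2;34;12;8m🬺[38;2;34;12;8m[48;2;6;14;15m🬊[38;2;34;12;8m[48;2;6;14;15m🬎[38;2;41;15;10m[48;2;6;14;15m🬎[38;2;61;22;14m[48;2;20;13;11m🬂[38;2;67;24;16m[48;2;20;13;11m🬂[38;2;67;24;16m[48;2;20;13;11m🬂[38;2;53;19;13m[48;2;6;15;16m🬂[38;2;7;16;18m[48;2;6;14;15m🬎[38;2;7;16;18m[48;2;6;14;15m🬎[0m
[38;2;6;13;13m[48;2;5;10;10m🬂[38;2;6;13;13m[48;2;5;10;10m🬂[38;2;6;13;13m[48;2;5;10;10m🬂[38;2;6;13;13m[48;2;5;10;10m🬂[38;2;6;13;13m[48;2;5;10;10m🬂[38;2;6;13;13m[48;2;5;10;10m🬂[38;2;6;13;13m[48;2;5;10;10m🬂[38;2;6;13;13m[48;2;5;10;10m🬂[38;2;6;13;13m[48;2;5;10;10m🬂[38;2;6;13;13m[48;2;5;10;10m🬂[38;2;6;13;13m[48;2;5;10;10m🬂[38;2;6;13;13m[48;2;5;10;10m🬂[0m
</frame>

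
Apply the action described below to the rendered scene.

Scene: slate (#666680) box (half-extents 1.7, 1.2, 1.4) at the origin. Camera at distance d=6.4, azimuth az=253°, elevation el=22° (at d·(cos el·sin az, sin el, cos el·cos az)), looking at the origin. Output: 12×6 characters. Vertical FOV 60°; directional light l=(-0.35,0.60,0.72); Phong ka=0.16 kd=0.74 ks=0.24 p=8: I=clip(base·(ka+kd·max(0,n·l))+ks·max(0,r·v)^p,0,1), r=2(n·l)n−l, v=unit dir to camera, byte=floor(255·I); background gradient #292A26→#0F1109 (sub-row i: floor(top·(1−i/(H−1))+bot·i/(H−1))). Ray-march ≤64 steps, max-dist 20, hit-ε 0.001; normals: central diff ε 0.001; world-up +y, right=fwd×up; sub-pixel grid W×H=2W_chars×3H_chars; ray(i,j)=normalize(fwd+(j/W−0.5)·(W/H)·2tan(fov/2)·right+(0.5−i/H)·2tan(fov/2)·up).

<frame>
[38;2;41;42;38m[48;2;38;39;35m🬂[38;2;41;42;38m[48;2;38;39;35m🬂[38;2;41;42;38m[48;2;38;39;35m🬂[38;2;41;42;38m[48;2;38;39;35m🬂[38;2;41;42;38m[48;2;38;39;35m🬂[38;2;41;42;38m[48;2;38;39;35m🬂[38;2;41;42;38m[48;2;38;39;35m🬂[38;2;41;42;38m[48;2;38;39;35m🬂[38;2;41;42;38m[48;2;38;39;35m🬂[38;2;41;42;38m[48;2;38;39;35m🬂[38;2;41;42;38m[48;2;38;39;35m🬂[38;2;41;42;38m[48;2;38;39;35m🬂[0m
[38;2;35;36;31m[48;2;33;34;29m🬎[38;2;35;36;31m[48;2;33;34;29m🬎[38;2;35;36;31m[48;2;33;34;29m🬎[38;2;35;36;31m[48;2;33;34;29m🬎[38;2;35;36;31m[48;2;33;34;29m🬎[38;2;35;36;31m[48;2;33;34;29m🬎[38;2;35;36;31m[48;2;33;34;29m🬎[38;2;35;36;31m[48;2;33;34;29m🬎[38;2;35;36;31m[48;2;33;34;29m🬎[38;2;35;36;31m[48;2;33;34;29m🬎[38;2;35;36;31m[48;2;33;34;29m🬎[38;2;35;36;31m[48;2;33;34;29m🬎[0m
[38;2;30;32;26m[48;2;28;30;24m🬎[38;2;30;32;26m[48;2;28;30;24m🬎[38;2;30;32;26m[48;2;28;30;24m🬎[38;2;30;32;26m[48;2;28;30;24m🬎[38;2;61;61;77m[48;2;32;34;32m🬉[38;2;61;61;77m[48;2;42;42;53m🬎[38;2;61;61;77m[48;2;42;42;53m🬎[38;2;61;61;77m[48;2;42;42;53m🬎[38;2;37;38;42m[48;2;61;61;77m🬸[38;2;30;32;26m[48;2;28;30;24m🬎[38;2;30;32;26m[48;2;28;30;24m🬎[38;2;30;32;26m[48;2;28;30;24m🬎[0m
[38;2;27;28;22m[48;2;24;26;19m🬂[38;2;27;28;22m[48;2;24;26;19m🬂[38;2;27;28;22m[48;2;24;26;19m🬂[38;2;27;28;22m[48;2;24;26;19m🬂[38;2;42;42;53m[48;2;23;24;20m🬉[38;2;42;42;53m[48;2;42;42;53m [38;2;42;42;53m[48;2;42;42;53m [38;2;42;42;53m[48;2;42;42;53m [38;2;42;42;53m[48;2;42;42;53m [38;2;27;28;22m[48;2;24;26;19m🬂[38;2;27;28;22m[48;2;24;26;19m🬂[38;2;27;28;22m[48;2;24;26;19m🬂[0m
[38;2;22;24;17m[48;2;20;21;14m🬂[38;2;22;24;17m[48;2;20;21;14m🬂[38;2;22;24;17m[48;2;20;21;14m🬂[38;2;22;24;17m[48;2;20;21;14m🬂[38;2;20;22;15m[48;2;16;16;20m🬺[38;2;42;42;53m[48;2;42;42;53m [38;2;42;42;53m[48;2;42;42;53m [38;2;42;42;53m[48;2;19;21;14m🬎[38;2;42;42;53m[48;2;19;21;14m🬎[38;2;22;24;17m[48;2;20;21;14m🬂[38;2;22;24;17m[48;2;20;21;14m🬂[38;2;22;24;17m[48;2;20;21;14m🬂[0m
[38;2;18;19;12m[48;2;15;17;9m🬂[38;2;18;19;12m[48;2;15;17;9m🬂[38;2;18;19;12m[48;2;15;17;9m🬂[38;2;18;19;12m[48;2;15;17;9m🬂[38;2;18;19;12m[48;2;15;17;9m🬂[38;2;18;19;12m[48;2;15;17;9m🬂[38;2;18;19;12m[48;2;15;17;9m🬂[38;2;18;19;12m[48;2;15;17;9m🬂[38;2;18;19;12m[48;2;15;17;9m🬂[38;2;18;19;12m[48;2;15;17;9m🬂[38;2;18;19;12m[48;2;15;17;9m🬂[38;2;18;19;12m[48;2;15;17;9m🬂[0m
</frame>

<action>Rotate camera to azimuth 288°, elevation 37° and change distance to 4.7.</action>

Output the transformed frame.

<frame>
[38;2;41;42;38m[48;2;38;39;35m🬂[38;2;41;42;38m[48;2;38;39;35m🬂[38;2;41;42;38m[48;2;38;39;35m🬂[38;2;41;42;38m[48;2;38;39;35m🬂[38;2;41;42;38m[48;2;38;39;35m🬂[38;2;41;42;38m[48;2;38;39;35m🬂[38;2;41;42;38m[48;2;38;39;35m🬂[38;2;41;42;38m[48;2;38;39;35m🬂[38;2;41;42;38m[48;2;38;39;35m🬂[38;2;41;42;38m[48;2;38;39;35m🬂[38;2;41;42;38m[48;2;38;39;35m🬂[38;2;41;42;38m[48;2;38;39;35m🬂[0m
[38;2;35;36;31m[48;2;33;34;29m🬎[38;2;35;36;31m[48;2;33;34;29m🬎[38;2;35;36;31m[48;2;33;34;29m🬎[38;2;34;36;31m[48;2;61;61;77m🬝[38;2;35;36;31m[48;2;61;61;77m🬆[38;2;61;61;77m[48;2;36;37;32m🬺[38;2;36;37;32m[48;2;61;61;77m🬂[38;2;36;37;32m[48;2;61;61;77m🬂[38;2;36;37;32m[48;2;61;61;77m🬂[38;2;35;36;31m[48;2;33;34;29m🬎[38;2;35;36;31m[48;2;33;34;29m🬎[38;2;35;36;31m[48;2;33;34;29m🬎[0m
[38;2;30;32;26m[48;2;28;30;24m🬎[38;2;30;31;26m[48;2;42;42;53m🬝[38;2;31;33;27m[48;2;61;61;77m🬂[38;2;61;61;77m[48;2;61;61;77m [38;2;61;61;77m[48;2;61;61;77m [38;2;61;61;77m[48;2;61;61;77m [38;2;61;61;77m[48;2;61;61;77m [38;2;61;61;77m[48;2;61;61;77m [38;2;61;61;77m[48;2;61;61;77m [38;2;30;32;26m[48;2;28;30;24m🬎[38;2;30;32;26m[48;2;28;30;24m🬎[38;2;30;32;26m[48;2;28;30;24m🬎[0m
[38;2;27;28;22m[48;2;24;26;19m🬂[38;2;25;26;20m[48;2;16;16;20m🬺[38;2;42;42;53m[48;2;42;42;53m [38;2;42;42;53m[48;2;42;42;53m [38;2;42;42;53m[48;2;61;61;77m🬺[38;2;61;61;77m[48;2;42;42;53m🬂[38;2;61;61;77m[48;2;42;42;53m🬂[38;2;61;61;77m[48;2;42;42;53m🬎[38;2;61;61;77m[48;2;42;42;53m🬎[38;2;27;28;22m[48;2;24;26;19m🬂[38;2;27;28;22m[48;2;24;26;19m🬂[38;2;27;28;22m[48;2;24;26;19m🬂[0m
[38;2;22;24;17m[48;2;20;21;14m🬂[38;2;22;24;17m[48;2;20;21;14m🬂[38;2;42;42;53m[48;2;20;22;15m🬉[38;2;42;42;53m[48;2;42;42;53m [38;2;42;42;53m[48;2;42;42;53m [38;2;42;42;53m[48;2;42;42;53m [38;2;42;42;53m[48;2;42;42;53m [38;2;42;42;53m[48;2;42;42;53m [38;2;42;42;53m[48;2;20;21;14m🬕[38;2;22;24;17m[48;2;20;21;14m🬂[38;2;22;24;17m[48;2;20;21;14m🬂[38;2;22;24;17m[48;2;20;21;14m🬂[0m
[38;2;18;19;12m[48;2;15;17;9m🬂[38;2;18;19;12m[48;2;15;17;9m🬂[38;2;18;19;12m[48;2;15;17;9m🬂[38;2;42;42;53m[48;2;16;17;10m🬁[38;2;42;42;53m[48;2;15;17;9m🬂[38;2;42;42;53m[48;2;15;17;9m🬎[38;2;42;42;53m[48;2;15;17;9m🬬[38;2;42;42;53m[48;2;42;42;53m [38;2;42;42;53m[48;2;16;17;10m🬀[38;2;18;19;12m[48;2;15;17;9m🬂[38;2;18;19;12m[48;2;15;17;9m🬂[38;2;18;19;12m[48;2;15;17;9m🬂[0m
</frame>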